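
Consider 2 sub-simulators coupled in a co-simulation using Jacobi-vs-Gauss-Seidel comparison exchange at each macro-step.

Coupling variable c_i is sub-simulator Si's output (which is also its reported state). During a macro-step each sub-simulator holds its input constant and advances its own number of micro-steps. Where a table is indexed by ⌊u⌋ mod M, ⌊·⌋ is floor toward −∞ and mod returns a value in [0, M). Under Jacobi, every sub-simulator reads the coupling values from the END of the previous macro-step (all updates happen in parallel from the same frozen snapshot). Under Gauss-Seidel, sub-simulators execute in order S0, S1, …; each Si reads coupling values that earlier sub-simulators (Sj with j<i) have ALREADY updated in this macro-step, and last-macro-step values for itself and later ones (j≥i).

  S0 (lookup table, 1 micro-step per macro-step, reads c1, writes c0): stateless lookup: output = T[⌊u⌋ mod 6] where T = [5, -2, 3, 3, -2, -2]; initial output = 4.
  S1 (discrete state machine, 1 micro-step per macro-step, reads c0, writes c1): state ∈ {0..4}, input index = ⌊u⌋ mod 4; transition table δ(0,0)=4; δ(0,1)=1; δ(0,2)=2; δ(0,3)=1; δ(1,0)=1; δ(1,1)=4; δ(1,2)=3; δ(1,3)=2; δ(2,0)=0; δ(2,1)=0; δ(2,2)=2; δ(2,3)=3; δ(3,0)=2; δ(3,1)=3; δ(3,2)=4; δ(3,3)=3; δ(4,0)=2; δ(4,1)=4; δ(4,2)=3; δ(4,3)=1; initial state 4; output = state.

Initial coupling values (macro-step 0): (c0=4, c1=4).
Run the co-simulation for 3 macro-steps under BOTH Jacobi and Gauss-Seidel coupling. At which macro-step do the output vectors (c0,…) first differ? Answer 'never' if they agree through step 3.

[Jacobi] macro 1: S0 reads c1=4 → after 1×micro: -2; S1 reads c0=4 → after 1×micro: 2 ⇒ (c0=-2, c1=2)
[Jacobi] macro 2: S0 reads c1=2 → after 1×micro: 3; S1 reads c0=-2 → after 1×micro: 2 ⇒ (c0=3, c1=2)
[Jacobi] macro 3: S0 reads c1=2 → after 1×micro: 3; S1 reads c0=3 → after 1×micro: 3 ⇒ (c0=3, c1=3)
[Gauss-Seidel] macro 1: S0 reads c1=4 → after 1×micro: -2; S1 reads c0=-2 → after 1×micro: 3 ⇒ (c0=-2, c1=3)
[Gauss-Seidel] macro 2: S0 reads c1=3 → after 1×micro: 3; S1 reads c0=3 → after 1×micro: 3 ⇒ (c0=3, c1=3)
[Gauss-Seidel] macro 3: S0 reads c1=3 → after 1×micro: 3; S1 reads c0=3 → after 1×micro: 3 ⇒ (c0=3, c1=3)

first divergence at macro-step: 1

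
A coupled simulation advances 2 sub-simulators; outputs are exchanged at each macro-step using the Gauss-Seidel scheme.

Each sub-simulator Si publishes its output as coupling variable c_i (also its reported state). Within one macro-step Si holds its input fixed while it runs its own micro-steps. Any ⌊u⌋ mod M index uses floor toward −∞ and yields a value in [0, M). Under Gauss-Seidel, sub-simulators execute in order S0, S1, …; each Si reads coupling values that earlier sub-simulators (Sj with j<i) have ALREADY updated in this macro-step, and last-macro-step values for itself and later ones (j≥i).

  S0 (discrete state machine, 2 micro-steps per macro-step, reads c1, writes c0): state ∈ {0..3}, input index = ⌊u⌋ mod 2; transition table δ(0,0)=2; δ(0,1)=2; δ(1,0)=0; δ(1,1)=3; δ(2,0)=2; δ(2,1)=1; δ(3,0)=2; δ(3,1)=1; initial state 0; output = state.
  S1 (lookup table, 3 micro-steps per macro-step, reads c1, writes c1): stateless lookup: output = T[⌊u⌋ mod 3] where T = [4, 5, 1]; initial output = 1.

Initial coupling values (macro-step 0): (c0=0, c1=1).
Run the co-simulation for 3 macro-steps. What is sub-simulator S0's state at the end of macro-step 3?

macro 1: S0 reads c1=1 → after 2×micro: 1; S1 reads c1=1 → after 3×micro: 5 ⇒ (c0=1, c1=5)
macro 2: S0 reads c1=5 → after 2×micro: 1; S1 reads c1=5 → after 3×micro: 1 ⇒ (c0=1, c1=1)
macro 3: S0 reads c1=1 → after 2×micro: 1; S1 reads c1=1 → after 3×micro: 5 ⇒ (c0=1, c1=5)

S0 state at macro-step 3 = 1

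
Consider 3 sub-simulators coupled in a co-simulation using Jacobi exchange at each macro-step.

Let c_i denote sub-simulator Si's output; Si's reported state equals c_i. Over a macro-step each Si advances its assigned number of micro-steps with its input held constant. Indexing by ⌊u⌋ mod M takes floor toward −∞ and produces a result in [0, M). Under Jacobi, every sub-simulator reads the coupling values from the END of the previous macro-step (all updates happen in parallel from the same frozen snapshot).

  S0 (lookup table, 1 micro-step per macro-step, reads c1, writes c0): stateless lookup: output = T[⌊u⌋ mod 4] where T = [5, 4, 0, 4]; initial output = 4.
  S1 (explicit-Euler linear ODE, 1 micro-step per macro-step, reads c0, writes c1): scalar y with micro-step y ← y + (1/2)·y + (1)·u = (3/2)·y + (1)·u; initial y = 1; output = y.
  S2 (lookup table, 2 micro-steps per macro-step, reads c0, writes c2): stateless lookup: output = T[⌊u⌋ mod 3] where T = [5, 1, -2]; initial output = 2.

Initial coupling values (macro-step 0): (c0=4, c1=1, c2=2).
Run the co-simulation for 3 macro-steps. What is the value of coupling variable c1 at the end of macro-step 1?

c1 at macro-step 1 = 11/2

macro 1: S0 reads c1=1 → after 1×micro: 4; S1 reads c0=4 → after 1×micro: 11/2; S2 reads c0=4 → after 2×micro: 1 ⇒ (c0=4, c1=11/2, c2=1)
macro 2: S0 reads c1=11/2 → after 1×micro: 4; S1 reads c0=4 → after 1×micro: 49/4; S2 reads c0=4 → after 2×micro: 1 ⇒ (c0=4, c1=49/4, c2=1)
macro 3: S0 reads c1=49/4 → after 1×micro: 5; S1 reads c0=4 → after 1×micro: 179/8; S2 reads c0=4 → after 2×micro: 1 ⇒ (c0=5, c1=179/8, c2=1)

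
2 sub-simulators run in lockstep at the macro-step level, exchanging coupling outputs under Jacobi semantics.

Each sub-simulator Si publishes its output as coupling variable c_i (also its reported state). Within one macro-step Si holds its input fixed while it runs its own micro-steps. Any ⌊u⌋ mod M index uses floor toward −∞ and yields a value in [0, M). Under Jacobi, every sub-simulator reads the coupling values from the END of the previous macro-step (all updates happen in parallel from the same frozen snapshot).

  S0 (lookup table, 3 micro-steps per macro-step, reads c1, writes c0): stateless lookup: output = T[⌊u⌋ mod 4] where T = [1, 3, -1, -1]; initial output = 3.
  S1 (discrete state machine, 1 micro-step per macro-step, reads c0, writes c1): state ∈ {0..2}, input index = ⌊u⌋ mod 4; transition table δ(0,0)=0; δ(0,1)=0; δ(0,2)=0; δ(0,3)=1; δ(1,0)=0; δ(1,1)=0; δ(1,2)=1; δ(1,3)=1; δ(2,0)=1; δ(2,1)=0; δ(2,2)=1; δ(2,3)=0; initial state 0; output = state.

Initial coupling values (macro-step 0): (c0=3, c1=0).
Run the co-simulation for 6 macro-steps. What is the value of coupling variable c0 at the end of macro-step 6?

macro 1: S0 reads c1=0 → after 3×micro: 1; S1 reads c0=3 → after 1×micro: 1 ⇒ (c0=1, c1=1)
macro 2: S0 reads c1=1 → after 3×micro: 3; S1 reads c0=1 → after 1×micro: 0 ⇒ (c0=3, c1=0)
macro 3: S0 reads c1=0 → after 3×micro: 1; S1 reads c0=3 → after 1×micro: 1 ⇒ (c0=1, c1=1)
macro 4: S0 reads c1=1 → after 3×micro: 3; S1 reads c0=1 → after 1×micro: 0 ⇒ (c0=3, c1=0)
macro 5: S0 reads c1=0 → after 3×micro: 1; S1 reads c0=3 → after 1×micro: 1 ⇒ (c0=1, c1=1)
macro 6: S0 reads c1=1 → after 3×micro: 3; S1 reads c0=1 → after 1×micro: 0 ⇒ (c0=3, c1=0)

c0 at macro-step 6 = 3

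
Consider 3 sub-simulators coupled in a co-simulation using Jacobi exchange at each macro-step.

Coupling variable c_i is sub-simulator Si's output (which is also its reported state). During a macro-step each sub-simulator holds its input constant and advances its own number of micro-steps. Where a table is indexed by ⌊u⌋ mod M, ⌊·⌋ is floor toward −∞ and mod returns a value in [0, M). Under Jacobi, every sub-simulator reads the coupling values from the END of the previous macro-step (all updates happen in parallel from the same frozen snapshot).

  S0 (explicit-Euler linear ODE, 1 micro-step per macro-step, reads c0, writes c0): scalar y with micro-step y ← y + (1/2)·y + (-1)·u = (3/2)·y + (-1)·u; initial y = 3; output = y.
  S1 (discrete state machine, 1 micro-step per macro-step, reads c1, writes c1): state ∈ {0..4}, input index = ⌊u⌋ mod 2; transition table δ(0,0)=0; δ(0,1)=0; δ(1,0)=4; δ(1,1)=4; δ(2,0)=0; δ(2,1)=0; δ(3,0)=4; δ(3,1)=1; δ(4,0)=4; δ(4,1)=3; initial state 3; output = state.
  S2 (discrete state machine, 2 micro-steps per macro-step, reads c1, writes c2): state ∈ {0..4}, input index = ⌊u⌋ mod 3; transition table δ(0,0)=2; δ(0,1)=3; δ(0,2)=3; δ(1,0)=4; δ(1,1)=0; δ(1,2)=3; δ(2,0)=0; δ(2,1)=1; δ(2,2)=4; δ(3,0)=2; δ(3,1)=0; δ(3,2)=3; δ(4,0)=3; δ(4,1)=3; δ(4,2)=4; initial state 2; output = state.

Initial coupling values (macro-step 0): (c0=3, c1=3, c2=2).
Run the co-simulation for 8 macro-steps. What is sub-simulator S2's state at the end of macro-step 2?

macro 1: S0 reads c0=3 → after 1×micro: 3/2; S1 reads c1=3 → after 1×micro: 1; S2 reads c1=3 → after 2×micro: 2 ⇒ (c0=3/2, c1=1, c2=2)
macro 2: S0 reads c0=3/2 → after 1×micro: 3/4; S1 reads c1=1 → after 1×micro: 4; S2 reads c1=1 → after 2×micro: 0 ⇒ (c0=3/4, c1=4, c2=0)
macro 3: S0 reads c0=3/4 → after 1×micro: 3/8; S1 reads c1=4 → after 1×micro: 4; S2 reads c1=4 → after 2×micro: 0 ⇒ (c0=3/8, c1=4, c2=0)
macro 4: S0 reads c0=3/8 → after 1×micro: 3/16; S1 reads c1=4 → after 1×micro: 4; S2 reads c1=4 → after 2×micro: 0 ⇒ (c0=3/16, c1=4, c2=0)
macro 5: S0 reads c0=3/16 → after 1×micro: 3/32; S1 reads c1=4 → after 1×micro: 4; S2 reads c1=4 → after 2×micro: 0 ⇒ (c0=3/32, c1=4, c2=0)
macro 6: S0 reads c0=3/32 → after 1×micro: 3/64; S1 reads c1=4 → after 1×micro: 4; S2 reads c1=4 → after 2×micro: 0 ⇒ (c0=3/64, c1=4, c2=0)
macro 7: S0 reads c0=3/64 → after 1×micro: 3/128; S1 reads c1=4 → after 1×micro: 4; S2 reads c1=4 → after 2×micro: 0 ⇒ (c0=3/128, c1=4, c2=0)
macro 8: S0 reads c0=3/128 → after 1×micro: 3/256; S1 reads c1=4 → after 1×micro: 4; S2 reads c1=4 → after 2×micro: 0 ⇒ (c0=3/256, c1=4, c2=0)

S2 state at macro-step 2 = 0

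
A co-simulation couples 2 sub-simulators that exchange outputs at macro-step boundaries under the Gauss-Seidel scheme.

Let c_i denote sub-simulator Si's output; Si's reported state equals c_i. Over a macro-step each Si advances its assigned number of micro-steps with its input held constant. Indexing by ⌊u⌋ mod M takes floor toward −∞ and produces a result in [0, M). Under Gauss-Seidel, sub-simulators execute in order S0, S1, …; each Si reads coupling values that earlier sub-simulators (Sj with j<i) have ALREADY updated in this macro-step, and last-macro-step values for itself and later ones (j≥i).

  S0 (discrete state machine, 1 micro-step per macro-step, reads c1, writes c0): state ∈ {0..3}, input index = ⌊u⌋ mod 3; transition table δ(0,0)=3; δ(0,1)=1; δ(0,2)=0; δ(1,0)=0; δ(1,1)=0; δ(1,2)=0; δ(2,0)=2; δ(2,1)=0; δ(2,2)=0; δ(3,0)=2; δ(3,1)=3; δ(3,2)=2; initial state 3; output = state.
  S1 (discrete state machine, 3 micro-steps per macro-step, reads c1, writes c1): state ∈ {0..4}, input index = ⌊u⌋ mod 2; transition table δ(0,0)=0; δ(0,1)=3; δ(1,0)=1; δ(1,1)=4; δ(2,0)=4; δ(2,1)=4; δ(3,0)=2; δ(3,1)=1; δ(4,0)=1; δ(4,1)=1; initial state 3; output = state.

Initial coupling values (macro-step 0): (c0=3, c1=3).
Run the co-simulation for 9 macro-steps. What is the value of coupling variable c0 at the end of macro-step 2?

macro 1: S0 reads c1=3 → after 1×micro: 2; S1 reads c1=3 → after 3×micro: 1 ⇒ (c0=2, c1=1)
macro 2: S0 reads c1=1 → after 1×micro: 0; S1 reads c1=1 → after 3×micro: 4 ⇒ (c0=0, c1=4)
macro 3: S0 reads c1=4 → after 1×micro: 1; S1 reads c1=4 → after 3×micro: 1 ⇒ (c0=1, c1=1)
macro 4: S0 reads c1=1 → after 1×micro: 0; S1 reads c1=1 → after 3×micro: 4 ⇒ (c0=0, c1=4)
macro 5: S0 reads c1=4 → after 1×micro: 1; S1 reads c1=4 → after 3×micro: 1 ⇒ (c0=1, c1=1)
macro 6: S0 reads c1=1 → after 1×micro: 0; S1 reads c1=1 → after 3×micro: 4 ⇒ (c0=0, c1=4)
macro 7: S0 reads c1=4 → after 1×micro: 1; S1 reads c1=4 → after 3×micro: 1 ⇒ (c0=1, c1=1)
macro 8: S0 reads c1=1 → after 1×micro: 0; S1 reads c1=1 → after 3×micro: 4 ⇒ (c0=0, c1=4)
macro 9: S0 reads c1=4 → after 1×micro: 1; S1 reads c1=4 → after 3×micro: 1 ⇒ (c0=1, c1=1)

c0 at macro-step 2 = 0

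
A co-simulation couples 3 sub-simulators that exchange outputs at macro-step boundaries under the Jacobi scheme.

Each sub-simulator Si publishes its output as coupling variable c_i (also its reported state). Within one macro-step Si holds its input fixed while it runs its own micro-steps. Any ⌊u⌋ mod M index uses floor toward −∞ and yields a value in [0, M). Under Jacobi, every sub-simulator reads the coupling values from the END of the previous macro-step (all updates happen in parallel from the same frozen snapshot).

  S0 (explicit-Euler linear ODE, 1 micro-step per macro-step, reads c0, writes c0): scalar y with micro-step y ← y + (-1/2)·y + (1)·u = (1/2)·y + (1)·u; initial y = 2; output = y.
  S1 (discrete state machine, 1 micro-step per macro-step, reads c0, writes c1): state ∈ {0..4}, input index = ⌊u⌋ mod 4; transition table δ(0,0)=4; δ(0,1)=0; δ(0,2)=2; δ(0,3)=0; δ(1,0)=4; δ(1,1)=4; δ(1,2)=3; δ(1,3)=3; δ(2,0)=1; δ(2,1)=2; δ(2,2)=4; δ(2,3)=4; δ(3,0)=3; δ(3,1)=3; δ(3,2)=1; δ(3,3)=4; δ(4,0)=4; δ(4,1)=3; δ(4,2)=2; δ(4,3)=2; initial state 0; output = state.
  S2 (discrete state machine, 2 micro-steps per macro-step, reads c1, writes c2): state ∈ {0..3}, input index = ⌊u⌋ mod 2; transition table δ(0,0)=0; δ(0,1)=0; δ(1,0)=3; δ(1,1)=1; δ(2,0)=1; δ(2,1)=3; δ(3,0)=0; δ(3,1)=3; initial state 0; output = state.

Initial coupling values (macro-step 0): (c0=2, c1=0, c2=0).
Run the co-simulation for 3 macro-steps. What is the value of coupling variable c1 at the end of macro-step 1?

c1 at macro-step 1 = 2

macro 1: S0 reads c0=2 → after 1×micro: 3; S1 reads c0=2 → after 1×micro: 2; S2 reads c1=0 → after 2×micro: 0 ⇒ (c0=3, c1=2, c2=0)
macro 2: S0 reads c0=3 → after 1×micro: 9/2; S1 reads c0=3 → after 1×micro: 4; S2 reads c1=2 → after 2×micro: 0 ⇒ (c0=9/2, c1=4, c2=0)
macro 3: S0 reads c0=9/2 → after 1×micro: 27/4; S1 reads c0=9/2 → after 1×micro: 4; S2 reads c1=4 → after 2×micro: 0 ⇒ (c0=27/4, c1=4, c2=0)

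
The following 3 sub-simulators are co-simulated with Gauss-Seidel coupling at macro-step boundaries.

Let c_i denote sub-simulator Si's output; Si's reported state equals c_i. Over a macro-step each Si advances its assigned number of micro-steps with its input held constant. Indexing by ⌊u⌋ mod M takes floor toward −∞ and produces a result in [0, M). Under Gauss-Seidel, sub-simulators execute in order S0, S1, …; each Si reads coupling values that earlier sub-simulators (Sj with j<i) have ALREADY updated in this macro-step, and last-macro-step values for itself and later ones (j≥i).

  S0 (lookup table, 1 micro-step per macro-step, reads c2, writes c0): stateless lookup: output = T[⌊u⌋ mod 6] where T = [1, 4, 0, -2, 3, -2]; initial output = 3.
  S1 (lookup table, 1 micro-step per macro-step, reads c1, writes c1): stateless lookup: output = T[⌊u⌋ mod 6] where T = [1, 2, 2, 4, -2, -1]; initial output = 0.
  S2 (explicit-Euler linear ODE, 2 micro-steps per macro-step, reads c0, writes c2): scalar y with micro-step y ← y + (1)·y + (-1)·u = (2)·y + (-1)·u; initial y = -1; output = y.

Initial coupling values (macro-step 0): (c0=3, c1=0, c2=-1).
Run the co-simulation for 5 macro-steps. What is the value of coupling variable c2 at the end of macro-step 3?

c2 at macro-step 3 = 32

macro 1: S0 reads c2=-1 → after 1×micro: -2; S1 reads c1=0 → after 1×micro: 1; S2 reads c0=-2 → after 2×micro: 2 ⇒ (c0=-2, c1=1, c2=2)
macro 2: S0 reads c2=2 → after 1×micro: 0; S1 reads c1=1 → after 1×micro: 2; S2 reads c0=0 → after 2×micro: 8 ⇒ (c0=0, c1=2, c2=8)
macro 3: S0 reads c2=8 → after 1×micro: 0; S1 reads c1=2 → after 1×micro: 2; S2 reads c0=0 → after 2×micro: 32 ⇒ (c0=0, c1=2, c2=32)
macro 4: S0 reads c2=32 → after 1×micro: 0; S1 reads c1=2 → after 1×micro: 2; S2 reads c0=0 → after 2×micro: 128 ⇒ (c0=0, c1=2, c2=128)
macro 5: S0 reads c2=128 → after 1×micro: 0; S1 reads c1=2 → after 1×micro: 2; S2 reads c0=0 → after 2×micro: 512 ⇒ (c0=0, c1=2, c2=512)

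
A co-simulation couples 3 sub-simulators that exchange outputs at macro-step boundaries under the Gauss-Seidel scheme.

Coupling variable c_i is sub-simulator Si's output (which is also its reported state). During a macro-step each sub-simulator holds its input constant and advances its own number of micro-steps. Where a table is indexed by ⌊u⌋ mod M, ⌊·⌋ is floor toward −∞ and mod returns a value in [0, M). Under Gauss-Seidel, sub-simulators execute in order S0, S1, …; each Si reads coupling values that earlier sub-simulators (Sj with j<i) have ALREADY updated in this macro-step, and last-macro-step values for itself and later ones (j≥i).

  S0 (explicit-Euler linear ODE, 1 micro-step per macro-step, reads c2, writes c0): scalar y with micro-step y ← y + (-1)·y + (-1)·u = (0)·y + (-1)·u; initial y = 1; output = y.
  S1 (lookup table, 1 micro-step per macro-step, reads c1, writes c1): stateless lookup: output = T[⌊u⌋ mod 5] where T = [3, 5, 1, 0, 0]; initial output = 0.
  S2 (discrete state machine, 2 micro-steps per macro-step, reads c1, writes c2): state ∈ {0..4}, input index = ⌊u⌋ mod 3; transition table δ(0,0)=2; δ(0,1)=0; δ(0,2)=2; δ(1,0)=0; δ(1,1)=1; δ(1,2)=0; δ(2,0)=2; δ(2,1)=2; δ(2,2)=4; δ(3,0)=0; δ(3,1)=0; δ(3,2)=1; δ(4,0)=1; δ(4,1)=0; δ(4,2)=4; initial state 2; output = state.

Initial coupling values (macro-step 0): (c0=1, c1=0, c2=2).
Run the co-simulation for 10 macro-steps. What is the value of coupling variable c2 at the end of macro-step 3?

macro 1: S0 reads c2=2 → after 1×micro: -2; S1 reads c1=0 → after 1×micro: 3; S2 reads c1=3 → after 2×micro: 2 ⇒ (c0=-2, c1=3, c2=2)
macro 2: S0 reads c2=2 → after 1×micro: -2; S1 reads c1=3 → after 1×micro: 0; S2 reads c1=0 → after 2×micro: 2 ⇒ (c0=-2, c1=0, c2=2)
macro 3: S0 reads c2=2 → after 1×micro: -2; S1 reads c1=0 → after 1×micro: 3; S2 reads c1=3 → after 2×micro: 2 ⇒ (c0=-2, c1=3, c2=2)
macro 4: S0 reads c2=2 → after 1×micro: -2; S1 reads c1=3 → after 1×micro: 0; S2 reads c1=0 → after 2×micro: 2 ⇒ (c0=-2, c1=0, c2=2)
macro 5: S0 reads c2=2 → after 1×micro: -2; S1 reads c1=0 → after 1×micro: 3; S2 reads c1=3 → after 2×micro: 2 ⇒ (c0=-2, c1=3, c2=2)
macro 6: S0 reads c2=2 → after 1×micro: -2; S1 reads c1=3 → after 1×micro: 0; S2 reads c1=0 → after 2×micro: 2 ⇒ (c0=-2, c1=0, c2=2)
macro 7: S0 reads c2=2 → after 1×micro: -2; S1 reads c1=0 → after 1×micro: 3; S2 reads c1=3 → after 2×micro: 2 ⇒ (c0=-2, c1=3, c2=2)
macro 8: S0 reads c2=2 → after 1×micro: -2; S1 reads c1=3 → after 1×micro: 0; S2 reads c1=0 → after 2×micro: 2 ⇒ (c0=-2, c1=0, c2=2)
macro 9: S0 reads c2=2 → after 1×micro: -2; S1 reads c1=0 → after 1×micro: 3; S2 reads c1=3 → after 2×micro: 2 ⇒ (c0=-2, c1=3, c2=2)
macro 10: S0 reads c2=2 → after 1×micro: -2; S1 reads c1=3 → after 1×micro: 0; S2 reads c1=0 → after 2×micro: 2 ⇒ (c0=-2, c1=0, c2=2)

c2 at macro-step 3 = 2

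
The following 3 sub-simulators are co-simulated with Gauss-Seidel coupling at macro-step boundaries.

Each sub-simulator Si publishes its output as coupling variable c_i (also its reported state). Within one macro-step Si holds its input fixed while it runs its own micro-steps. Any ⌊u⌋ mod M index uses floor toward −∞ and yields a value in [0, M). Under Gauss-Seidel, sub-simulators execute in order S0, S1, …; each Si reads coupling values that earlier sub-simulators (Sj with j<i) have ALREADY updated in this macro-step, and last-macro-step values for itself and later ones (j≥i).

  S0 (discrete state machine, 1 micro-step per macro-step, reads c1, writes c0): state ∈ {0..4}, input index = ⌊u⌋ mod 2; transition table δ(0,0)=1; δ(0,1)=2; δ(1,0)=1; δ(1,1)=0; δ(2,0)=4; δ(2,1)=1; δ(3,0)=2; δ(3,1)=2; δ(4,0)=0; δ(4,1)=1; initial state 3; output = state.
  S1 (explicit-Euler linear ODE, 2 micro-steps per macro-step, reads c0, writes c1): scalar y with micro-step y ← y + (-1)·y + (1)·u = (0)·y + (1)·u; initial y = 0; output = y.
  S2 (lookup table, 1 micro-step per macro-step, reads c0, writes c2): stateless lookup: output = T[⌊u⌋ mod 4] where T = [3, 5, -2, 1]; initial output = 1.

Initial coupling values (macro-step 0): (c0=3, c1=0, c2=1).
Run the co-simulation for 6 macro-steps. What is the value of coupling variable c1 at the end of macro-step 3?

c1 at macro-step 3 = 0

macro 1: S0 reads c1=0 → after 1×micro: 2; S1 reads c0=2 → after 2×micro: 2; S2 reads c0=2 → after 1×micro: -2 ⇒ (c0=2, c1=2, c2=-2)
macro 2: S0 reads c1=2 → after 1×micro: 4; S1 reads c0=4 → after 2×micro: 4; S2 reads c0=4 → after 1×micro: 3 ⇒ (c0=4, c1=4, c2=3)
macro 3: S0 reads c1=4 → after 1×micro: 0; S1 reads c0=0 → after 2×micro: 0; S2 reads c0=0 → after 1×micro: 3 ⇒ (c0=0, c1=0, c2=3)
macro 4: S0 reads c1=0 → after 1×micro: 1; S1 reads c0=1 → after 2×micro: 1; S2 reads c0=1 → after 1×micro: 5 ⇒ (c0=1, c1=1, c2=5)
macro 5: S0 reads c1=1 → after 1×micro: 0; S1 reads c0=0 → after 2×micro: 0; S2 reads c0=0 → after 1×micro: 3 ⇒ (c0=0, c1=0, c2=3)
macro 6: S0 reads c1=0 → after 1×micro: 1; S1 reads c0=1 → after 2×micro: 1; S2 reads c0=1 → after 1×micro: 5 ⇒ (c0=1, c1=1, c2=5)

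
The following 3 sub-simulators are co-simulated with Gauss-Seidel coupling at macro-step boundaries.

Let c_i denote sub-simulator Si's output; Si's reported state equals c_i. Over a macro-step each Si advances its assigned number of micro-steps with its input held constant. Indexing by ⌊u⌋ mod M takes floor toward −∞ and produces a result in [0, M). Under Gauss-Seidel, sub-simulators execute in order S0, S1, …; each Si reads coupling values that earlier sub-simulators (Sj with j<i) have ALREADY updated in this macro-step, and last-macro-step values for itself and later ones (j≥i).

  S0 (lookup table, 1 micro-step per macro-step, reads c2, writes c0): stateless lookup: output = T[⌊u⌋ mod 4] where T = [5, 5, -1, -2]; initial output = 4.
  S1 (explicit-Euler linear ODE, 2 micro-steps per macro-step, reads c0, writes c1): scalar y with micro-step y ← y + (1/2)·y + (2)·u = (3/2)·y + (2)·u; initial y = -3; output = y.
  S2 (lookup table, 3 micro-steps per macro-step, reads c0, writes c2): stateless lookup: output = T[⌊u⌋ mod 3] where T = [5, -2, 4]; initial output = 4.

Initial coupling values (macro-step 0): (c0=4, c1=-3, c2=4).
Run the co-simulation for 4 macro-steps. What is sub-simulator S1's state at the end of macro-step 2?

macro 1: S0 reads c2=4 → after 1×micro: 5; S1 reads c0=5 → after 2×micro: 73/4; S2 reads c0=5 → after 3×micro: 4 ⇒ (c0=5, c1=73/4, c2=4)
macro 2: S0 reads c2=4 → after 1×micro: 5; S1 reads c0=5 → after 2×micro: 1057/16; S2 reads c0=5 → after 3×micro: 4 ⇒ (c0=5, c1=1057/16, c2=4)
macro 3: S0 reads c2=4 → after 1×micro: 5; S1 reads c0=5 → after 2×micro: 11113/64; S2 reads c0=5 → after 3×micro: 4 ⇒ (c0=5, c1=11113/64, c2=4)
macro 4: S0 reads c2=4 → after 1×micro: 5; S1 reads c0=5 → after 2×micro: 106417/256; S2 reads c0=5 → after 3×micro: 4 ⇒ (c0=5, c1=106417/256, c2=4)

S1 state at macro-step 2 = 1057/16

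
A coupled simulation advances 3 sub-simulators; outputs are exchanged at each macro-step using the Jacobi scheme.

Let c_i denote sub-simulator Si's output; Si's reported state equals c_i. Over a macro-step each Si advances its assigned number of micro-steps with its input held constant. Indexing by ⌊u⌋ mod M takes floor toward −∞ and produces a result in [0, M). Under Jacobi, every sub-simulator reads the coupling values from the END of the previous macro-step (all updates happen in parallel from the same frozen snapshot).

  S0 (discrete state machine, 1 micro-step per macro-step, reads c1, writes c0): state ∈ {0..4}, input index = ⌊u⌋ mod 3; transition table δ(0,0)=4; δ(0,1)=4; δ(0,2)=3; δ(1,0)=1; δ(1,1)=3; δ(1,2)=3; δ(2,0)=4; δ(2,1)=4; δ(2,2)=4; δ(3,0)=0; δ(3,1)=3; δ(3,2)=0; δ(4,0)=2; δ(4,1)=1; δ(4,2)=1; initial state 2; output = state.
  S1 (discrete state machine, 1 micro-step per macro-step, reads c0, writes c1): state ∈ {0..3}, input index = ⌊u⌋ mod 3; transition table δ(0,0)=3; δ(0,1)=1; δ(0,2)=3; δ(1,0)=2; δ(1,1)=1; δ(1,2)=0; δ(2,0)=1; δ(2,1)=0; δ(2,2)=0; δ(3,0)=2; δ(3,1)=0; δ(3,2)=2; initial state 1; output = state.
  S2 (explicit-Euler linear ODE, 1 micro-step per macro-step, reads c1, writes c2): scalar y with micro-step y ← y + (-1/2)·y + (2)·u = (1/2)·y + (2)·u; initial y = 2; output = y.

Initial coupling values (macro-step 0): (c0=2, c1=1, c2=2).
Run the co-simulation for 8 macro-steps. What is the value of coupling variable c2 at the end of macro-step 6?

c2 at macro-step 6 = 43/32

macro 1: S0 reads c1=1 → after 1×micro: 4; S1 reads c0=2 → after 1×micro: 0; S2 reads c1=1 → after 1×micro: 3 ⇒ (c0=4, c1=0, c2=3)
macro 2: S0 reads c1=0 → after 1×micro: 2; S1 reads c0=4 → after 1×micro: 1; S2 reads c1=0 → after 1×micro: 3/2 ⇒ (c0=2, c1=1, c2=3/2)
macro 3: S0 reads c1=1 → after 1×micro: 4; S1 reads c0=2 → after 1×micro: 0; S2 reads c1=1 → after 1×micro: 11/4 ⇒ (c0=4, c1=0, c2=11/4)
macro 4: S0 reads c1=0 → after 1×micro: 2; S1 reads c0=4 → after 1×micro: 1; S2 reads c1=0 → after 1×micro: 11/8 ⇒ (c0=2, c1=1, c2=11/8)
macro 5: S0 reads c1=1 → after 1×micro: 4; S1 reads c0=2 → after 1×micro: 0; S2 reads c1=1 → after 1×micro: 43/16 ⇒ (c0=4, c1=0, c2=43/16)
macro 6: S0 reads c1=0 → after 1×micro: 2; S1 reads c0=4 → after 1×micro: 1; S2 reads c1=0 → after 1×micro: 43/32 ⇒ (c0=2, c1=1, c2=43/32)
macro 7: S0 reads c1=1 → after 1×micro: 4; S1 reads c0=2 → after 1×micro: 0; S2 reads c1=1 → after 1×micro: 171/64 ⇒ (c0=4, c1=0, c2=171/64)
macro 8: S0 reads c1=0 → after 1×micro: 2; S1 reads c0=4 → after 1×micro: 1; S2 reads c1=0 → after 1×micro: 171/128 ⇒ (c0=2, c1=1, c2=171/128)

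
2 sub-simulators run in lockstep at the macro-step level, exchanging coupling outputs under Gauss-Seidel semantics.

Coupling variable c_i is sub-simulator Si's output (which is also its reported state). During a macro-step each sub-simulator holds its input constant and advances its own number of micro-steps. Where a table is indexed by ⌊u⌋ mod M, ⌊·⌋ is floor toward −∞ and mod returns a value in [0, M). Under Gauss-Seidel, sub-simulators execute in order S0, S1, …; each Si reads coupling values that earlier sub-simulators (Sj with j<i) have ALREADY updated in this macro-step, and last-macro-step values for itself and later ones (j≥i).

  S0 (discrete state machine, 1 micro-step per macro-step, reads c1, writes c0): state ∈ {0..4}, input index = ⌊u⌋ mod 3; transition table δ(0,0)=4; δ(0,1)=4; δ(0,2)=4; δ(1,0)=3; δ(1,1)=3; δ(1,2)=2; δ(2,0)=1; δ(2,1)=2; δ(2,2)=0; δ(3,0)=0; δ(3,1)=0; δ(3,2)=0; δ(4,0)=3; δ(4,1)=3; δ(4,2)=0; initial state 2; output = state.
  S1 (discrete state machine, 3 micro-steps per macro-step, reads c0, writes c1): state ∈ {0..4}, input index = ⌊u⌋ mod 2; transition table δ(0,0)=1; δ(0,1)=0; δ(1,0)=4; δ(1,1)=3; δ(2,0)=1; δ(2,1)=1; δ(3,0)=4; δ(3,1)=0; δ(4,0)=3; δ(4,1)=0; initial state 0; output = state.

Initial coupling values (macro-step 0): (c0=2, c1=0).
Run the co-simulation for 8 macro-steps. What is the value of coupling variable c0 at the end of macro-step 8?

macro 1: S0 reads c1=0 → after 1×micro: 1; S1 reads c0=1 → after 3×micro: 0 ⇒ (c0=1, c1=0)
macro 2: S0 reads c1=0 → after 1×micro: 3; S1 reads c0=3 → after 3×micro: 0 ⇒ (c0=3, c1=0)
macro 3: S0 reads c1=0 → after 1×micro: 0; S1 reads c0=0 → after 3×micro: 3 ⇒ (c0=0, c1=3)
macro 4: S0 reads c1=3 → after 1×micro: 4; S1 reads c0=4 → after 3×micro: 4 ⇒ (c0=4, c1=4)
macro 5: S0 reads c1=4 → after 1×micro: 3; S1 reads c0=3 → after 3×micro: 0 ⇒ (c0=3, c1=0)
macro 6: S0 reads c1=0 → after 1×micro: 0; S1 reads c0=0 → after 3×micro: 3 ⇒ (c0=0, c1=3)
macro 7: S0 reads c1=3 → after 1×micro: 4; S1 reads c0=4 → after 3×micro: 4 ⇒ (c0=4, c1=4)
macro 8: S0 reads c1=4 → after 1×micro: 3; S1 reads c0=3 → after 3×micro: 0 ⇒ (c0=3, c1=0)

c0 at macro-step 8 = 3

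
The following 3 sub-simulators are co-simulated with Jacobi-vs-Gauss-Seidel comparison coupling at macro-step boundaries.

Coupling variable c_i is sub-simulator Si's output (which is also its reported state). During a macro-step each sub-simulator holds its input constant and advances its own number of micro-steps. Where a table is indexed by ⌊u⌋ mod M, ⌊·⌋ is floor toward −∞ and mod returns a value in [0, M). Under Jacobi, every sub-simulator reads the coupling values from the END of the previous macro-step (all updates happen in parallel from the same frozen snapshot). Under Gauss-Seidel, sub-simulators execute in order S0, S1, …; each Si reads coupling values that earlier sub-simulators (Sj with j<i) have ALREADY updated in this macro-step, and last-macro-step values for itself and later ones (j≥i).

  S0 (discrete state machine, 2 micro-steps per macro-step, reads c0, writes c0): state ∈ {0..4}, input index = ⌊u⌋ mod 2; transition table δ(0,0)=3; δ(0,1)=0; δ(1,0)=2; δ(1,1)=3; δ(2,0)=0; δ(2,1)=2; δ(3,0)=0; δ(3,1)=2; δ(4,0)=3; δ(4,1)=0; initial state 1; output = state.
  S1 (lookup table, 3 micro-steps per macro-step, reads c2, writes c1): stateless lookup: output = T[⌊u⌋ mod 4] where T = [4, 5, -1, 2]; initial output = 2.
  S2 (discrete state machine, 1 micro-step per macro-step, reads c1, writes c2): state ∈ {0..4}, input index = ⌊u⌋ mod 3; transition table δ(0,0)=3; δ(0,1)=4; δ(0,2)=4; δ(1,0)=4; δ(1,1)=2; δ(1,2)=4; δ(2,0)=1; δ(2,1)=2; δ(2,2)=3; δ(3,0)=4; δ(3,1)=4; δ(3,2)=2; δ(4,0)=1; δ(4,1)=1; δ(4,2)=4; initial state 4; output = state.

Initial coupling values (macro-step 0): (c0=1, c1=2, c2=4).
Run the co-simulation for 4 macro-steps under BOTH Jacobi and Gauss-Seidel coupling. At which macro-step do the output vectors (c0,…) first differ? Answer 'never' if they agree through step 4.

first divergence at macro-step: 1

[Jacobi] macro 1: S0 reads c0=1 → after 2×micro: 2; S1 reads c2=4 → after 3×micro: 4; S2 reads c1=2 → after 1×micro: 4 ⇒ (c0=2, c1=4, c2=4)
[Jacobi] macro 2: S0 reads c0=2 → after 2×micro: 3; S1 reads c2=4 → after 3×micro: 4; S2 reads c1=4 → after 1×micro: 1 ⇒ (c0=3, c1=4, c2=1)
[Jacobi] macro 3: S0 reads c0=3 → after 2×micro: 2; S1 reads c2=1 → after 3×micro: 5; S2 reads c1=4 → after 1×micro: 2 ⇒ (c0=2, c1=5, c2=2)
[Jacobi] macro 4: S0 reads c0=2 → after 2×micro: 3; S1 reads c2=2 → after 3×micro: -1; S2 reads c1=5 → after 1×micro: 3 ⇒ (c0=3, c1=-1, c2=3)
[Gauss-Seidel] macro 1: S0 reads c0=1 → after 2×micro: 2; S1 reads c2=4 → after 3×micro: 4; S2 reads c1=4 → after 1×micro: 1 ⇒ (c0=2, c1=4, c2=1)
[Gauss-Seidel] macro 2: S0 reads c0=2 → after 2×micro: 3; S1 reads c2=1 → after 3×micro: 5; S2 reads c1=5 → after 1×micro: 4 ⇒ (c0=3, c1=5, c2=4)
[Gauss-Seidel] macro 3: S0 reads c0=3 → after 2×micro: 2; S1 reads c2=4 → after 3×micro: 4; S2 reads c1=4 → after 1×micro: 1 ⇒ (c0=2, c1=4, c2=1)
[Gauss-Seidel] macro 4: S0 reads c0=2 → after 2×micro: 3; S1 reads c2=1 → after 3×micro: 5; S2 reads c1=5 → after 1×micro: 4 ⇒ (c0=3, c1=5, c2=4)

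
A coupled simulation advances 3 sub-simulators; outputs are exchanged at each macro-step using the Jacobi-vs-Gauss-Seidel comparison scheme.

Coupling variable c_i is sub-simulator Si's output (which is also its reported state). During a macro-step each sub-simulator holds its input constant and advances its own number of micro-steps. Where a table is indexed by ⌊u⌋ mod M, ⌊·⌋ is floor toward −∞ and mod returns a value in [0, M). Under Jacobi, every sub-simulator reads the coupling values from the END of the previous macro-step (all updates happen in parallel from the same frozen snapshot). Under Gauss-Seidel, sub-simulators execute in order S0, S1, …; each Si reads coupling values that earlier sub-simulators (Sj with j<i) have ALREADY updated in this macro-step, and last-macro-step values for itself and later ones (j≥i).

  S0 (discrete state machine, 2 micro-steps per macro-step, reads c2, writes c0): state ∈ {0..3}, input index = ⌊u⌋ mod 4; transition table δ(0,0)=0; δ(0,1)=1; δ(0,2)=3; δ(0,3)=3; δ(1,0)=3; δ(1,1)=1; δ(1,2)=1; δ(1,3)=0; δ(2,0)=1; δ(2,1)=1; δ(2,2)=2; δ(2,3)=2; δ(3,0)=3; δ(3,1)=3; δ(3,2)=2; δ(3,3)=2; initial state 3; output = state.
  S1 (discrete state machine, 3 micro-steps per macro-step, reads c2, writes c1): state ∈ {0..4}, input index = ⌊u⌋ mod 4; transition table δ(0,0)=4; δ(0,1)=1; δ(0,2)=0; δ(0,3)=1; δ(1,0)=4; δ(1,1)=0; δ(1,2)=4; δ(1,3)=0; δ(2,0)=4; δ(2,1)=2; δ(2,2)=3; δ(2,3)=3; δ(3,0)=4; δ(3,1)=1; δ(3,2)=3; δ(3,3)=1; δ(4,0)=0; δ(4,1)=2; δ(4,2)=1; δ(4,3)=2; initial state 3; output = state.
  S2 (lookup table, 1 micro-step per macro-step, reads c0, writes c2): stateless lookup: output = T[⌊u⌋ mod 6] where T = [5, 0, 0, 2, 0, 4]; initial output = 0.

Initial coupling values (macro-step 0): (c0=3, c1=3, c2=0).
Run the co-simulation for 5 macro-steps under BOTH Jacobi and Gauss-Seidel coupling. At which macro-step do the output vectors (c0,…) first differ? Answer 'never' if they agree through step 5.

[Jacobi] macro 1: S0 reads c2=0 → after 2×micro: 3; S1 reads c2=0 → after 3×micro: 4; S2 reads c0=3 → after 1×micro: 2 ⇒ (c0=3, c1=4, c2=2)
[Jacobi] macro 2: S0 reads c2=2 → after 2×micro: 2; S1 reads c2=2 → after 3×micro: 1; S2 reads c0=3 → after 1×micro: 2 ⇒ (c0=2, c1=1, c2=2)
[Jacobi] macro 3: S0 reads c2=2 → after 2×micro: 2; S1 reads c2=2 → after 3×micro: 4; S2 reads c0=2 → after 1×micro: 0 ⇒ (c0=2, c1=4, c2=0)
[Jacobi] macro 4: S0 reads c2=0 → after 2×micro: 3; S1 reads c2=0 → after 3×micro: 0; S2 reads c0=2 → after 1×micro: 0 ⇒ (c0=3, c1=0, c2=0)
[Jacobi] macro 5: S0 reads c2=0 → after 2×micro: 3; S1 reads c2=0 → after 3×micro: 4; S2 reads c0=3 → after 1×micro: 2 ⇒ (c0=3, c1=4, c2=2)
[Gauss-Seidel] macro 1: S0 reads c2=0 → after 2×micro: 3; S1 reads c2=0 → after 3×micro: 4; S2 reads c0=3 → after 1×micro: 2 ⇒ (c0=3, c1=4, c2=2)
[Gauss-Seidel] macro 2: S0 reads c2=2 → after 2×micro: 2; S1 reads c2=2 → after 3×micro: 1; S2 reads c0=2 → after 1×micro: 0 ⇒ (c0=2, c1=1, c2=0)
[Gauss-Seidel] macro 3: S0 reads c2=0 → after 2×micro: 3; S1 reads c2=0 → after 3×micro: 4; S2 reads c0=3 → after 1×micro: 2 ⇒ (c0=3, c1=4, c2=2)
[Gauss-Seidel] macro 4: S0 reads c2=2 → after 2×micro: 2; S1 reads c2=2 → after 3×micro: 1; S2 reads c0=2 → after 1×micro: 0 ⇒ (c0=2, c1=1, c2=0)
[Gauss-Seidel] macro 5: S0 reads c2=0 → after 2×micro: 3; S1 reads c2=0 → after 3×micro: 4; S2 reads c0=3 → after 1×micro: 2 ⇒ (c0=3, c1=4, c2=2)

first divergence at macro-step: 2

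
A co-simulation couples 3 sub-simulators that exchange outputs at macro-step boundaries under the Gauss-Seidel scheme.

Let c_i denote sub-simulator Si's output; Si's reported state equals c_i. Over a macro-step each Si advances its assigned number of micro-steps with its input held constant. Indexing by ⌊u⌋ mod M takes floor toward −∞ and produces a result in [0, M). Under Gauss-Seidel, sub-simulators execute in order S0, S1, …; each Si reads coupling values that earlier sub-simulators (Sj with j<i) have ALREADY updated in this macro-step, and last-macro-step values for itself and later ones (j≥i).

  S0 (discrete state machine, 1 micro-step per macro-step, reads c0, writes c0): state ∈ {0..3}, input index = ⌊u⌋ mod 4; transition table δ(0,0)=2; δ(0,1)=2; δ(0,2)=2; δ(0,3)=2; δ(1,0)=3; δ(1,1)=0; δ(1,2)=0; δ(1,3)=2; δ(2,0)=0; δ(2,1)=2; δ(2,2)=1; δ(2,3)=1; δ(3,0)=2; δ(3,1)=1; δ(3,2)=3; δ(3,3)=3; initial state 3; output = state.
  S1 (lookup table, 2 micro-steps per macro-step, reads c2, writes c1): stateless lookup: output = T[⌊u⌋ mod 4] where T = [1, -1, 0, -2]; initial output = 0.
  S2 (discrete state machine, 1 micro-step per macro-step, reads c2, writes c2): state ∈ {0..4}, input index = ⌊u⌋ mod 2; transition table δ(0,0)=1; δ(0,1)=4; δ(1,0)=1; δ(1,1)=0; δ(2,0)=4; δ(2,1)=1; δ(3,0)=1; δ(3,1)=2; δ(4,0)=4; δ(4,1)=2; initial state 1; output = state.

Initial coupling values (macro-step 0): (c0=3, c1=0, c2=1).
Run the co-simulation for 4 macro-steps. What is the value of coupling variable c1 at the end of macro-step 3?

macro 1: S0 reads c0=3 → after 1×micro: 3; S1 reads c2=1 → after 2×micro: -1; S2 reads c2=1 → after 1×micro: 0 ⇒ (c0=3, c1=-1, c2=0)
macro 2: S0 reads c0=3 → after 1×micro: 3; S1 reads c2=0 → after 2×micro: 1; S2 reads c2=0 → after 1×micro: 1 ⇒ (c0=3, c1=1, c2=1)
macro 3: S0 reads c0=3 → after 1×micro: 3; S1 reads c2=1 → after 2×micro: -1; S2 reads c2=1 → after 1×micro: 0 ⇒ (c0=3, c1=-1, c2=0)
macro 4: S0 reads c0=3 → after 1×micro: 3; S1 reads c2=0 → after 2×micro: 1; S2 reads c2=0 → after 1×micro: 1 ⇒ (c0=3, c1=1, c2=1)

c1 at macro-step 3 = -1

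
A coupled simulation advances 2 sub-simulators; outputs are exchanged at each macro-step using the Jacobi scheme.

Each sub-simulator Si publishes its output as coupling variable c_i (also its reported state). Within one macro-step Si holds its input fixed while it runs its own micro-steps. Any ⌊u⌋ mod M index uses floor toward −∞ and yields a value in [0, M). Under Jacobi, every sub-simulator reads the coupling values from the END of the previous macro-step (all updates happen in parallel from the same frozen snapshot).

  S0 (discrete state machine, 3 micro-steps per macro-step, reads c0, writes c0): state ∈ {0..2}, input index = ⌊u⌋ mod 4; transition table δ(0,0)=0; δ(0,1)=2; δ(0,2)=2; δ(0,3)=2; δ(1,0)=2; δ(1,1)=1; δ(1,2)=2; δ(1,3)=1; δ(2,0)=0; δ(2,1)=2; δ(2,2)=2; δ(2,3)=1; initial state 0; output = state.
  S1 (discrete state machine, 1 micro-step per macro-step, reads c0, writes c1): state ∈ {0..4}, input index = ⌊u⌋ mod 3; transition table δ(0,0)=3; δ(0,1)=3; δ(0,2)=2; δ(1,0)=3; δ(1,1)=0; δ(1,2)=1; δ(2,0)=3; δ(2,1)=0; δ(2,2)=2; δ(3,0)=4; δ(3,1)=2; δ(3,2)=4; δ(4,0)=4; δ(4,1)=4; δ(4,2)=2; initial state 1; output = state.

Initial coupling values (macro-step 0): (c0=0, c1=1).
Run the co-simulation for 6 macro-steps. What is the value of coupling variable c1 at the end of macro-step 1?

c1 at macro-step 1 = 3

macro 1: S0 reads c0=0 → after 3×micro: 0; S1 reads c0=0 → after 1×micro: 3 ⇒ (c0=0, c1=3)
macro 2: S0 reads c0=0 → after 3×micro: 0; S1 reads c0=0 → after 1×micro: 4 ⇒ (c0=0, c1=4)
macro 3: S0 reads c0=0 → after 3×micro: 0; S1 reads c0=0 → after 1×micro: 4 ⇒ (c0=0, c1=4)
macro 4: S0 reads c0=0 → after 3×micro: 0; S1 reads c0=0 → after 1×micro: 4 ⇒ (c0=0, c1=4)
macro 5: S0 reads c0=0 → after 3×micro: 0; S1 reads c0=0 → after 1×micro: 4 ⇒ (c0=0, c1=4)
macro 6: S0 reads c0=0 → after 3×micro: 0; S1 reads c0=0 → after 1×micro: 4 ⇒ (c0=0, c1=4)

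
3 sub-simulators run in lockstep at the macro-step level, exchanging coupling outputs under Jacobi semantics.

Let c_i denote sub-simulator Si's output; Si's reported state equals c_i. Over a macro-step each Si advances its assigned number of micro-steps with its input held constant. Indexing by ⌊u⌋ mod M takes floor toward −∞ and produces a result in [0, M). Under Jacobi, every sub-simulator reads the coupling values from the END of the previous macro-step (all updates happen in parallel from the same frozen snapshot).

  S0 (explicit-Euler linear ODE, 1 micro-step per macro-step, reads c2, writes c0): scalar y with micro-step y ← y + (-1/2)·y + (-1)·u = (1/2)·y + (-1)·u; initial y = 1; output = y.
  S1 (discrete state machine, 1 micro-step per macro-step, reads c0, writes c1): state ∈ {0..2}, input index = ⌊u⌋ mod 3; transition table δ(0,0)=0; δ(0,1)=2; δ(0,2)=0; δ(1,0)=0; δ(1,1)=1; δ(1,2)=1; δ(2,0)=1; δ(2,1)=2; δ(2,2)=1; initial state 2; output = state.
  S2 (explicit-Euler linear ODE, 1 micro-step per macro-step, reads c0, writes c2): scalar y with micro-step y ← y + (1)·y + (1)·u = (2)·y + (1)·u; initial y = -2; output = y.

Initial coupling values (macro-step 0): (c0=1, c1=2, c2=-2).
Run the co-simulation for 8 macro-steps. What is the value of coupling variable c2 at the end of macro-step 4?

c2 at macro-step 4 = 1/8

macro 1: S0 reads c2=-2 → after 1×micro: 5/2; S1 reads c0=1 → after 1×micro: 2; S2 reads c0=1 → after 1×micro: -3 ⇒ (c0=5/2, c1=2, c2=-3)
macro 2: S0 reads c2=-3 → after 1×micro: 17/4; S1 reads c0=5/2 → after 1×micro: 1; S2 reads c0=5/2 → after 1×micro: -7/2 ⇒ (c0=17/4, c1=1, c2=-7/2)
macro 3: S0 reads c2=-7/2 → after 1×micro: 45/8; S1 reads c0=17/4 → after 1×micro: 1; S2 reads c0=17/4 → after 1×micro: -11/4 ⇒ (c0=45/8, c1=1, c2=-11/4)
macro 4: S0 reads c2=-11/4 → after 1×micro: 89/16; S1 reads c0=45/8 → after 1×micro: 1; S2 reads c0=45/8 → after 1×micro: 1/8 ⇒ (c0=89/16, c1=1, c2=1/8)
macro 5: S0 reads c2=1/8 → after 1×micro: 85/32; S1 reads c0=89/16 → after 1×micro: 1; S2 reads c0=89/16 → after 1×micro: 93/16 ⇒ (c0=85/32, c1=1, c2=93/16)
macro 6: S0 reads c2=93/16 → after 1×micro: -287/64; S1 reads c0=85/32 → after 1×micro: 1; S2 reads c0=85/32 → after 1×micro: 457/32 ⇒ (c0=-287/64, c1=1, c2=457/32)
macro 7: S0 reads c2=457/32 → after 1×micro: -2115/128; S1 reads c0=-287/64 → after 1×micro: 1; S2 reads c0=-287/64 → after 1×micro: 1541/64 ⇒ (c0=-2115/128, c1=1, c2=1541/64)
macro 8: S0 reads c2=1541/64 → after 1×micro: -8279/256; S1 reads c0=-2115/128 → after 1×micro: 1; S2 reads c0=-2115/128 → after 1×micro: 4049/128 ⇒ (c0=-8279/256, c1=1, c2=4049/128)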